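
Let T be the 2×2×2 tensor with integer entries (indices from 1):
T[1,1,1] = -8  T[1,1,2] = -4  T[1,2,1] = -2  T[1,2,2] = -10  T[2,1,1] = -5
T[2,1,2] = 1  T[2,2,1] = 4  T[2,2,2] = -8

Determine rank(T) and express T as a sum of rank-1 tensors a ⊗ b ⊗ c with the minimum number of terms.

Lower bound: the mode-2 unfolding of T (rows indexed by j, columns by (i,k) = (1,1), (1,2), (2,1), (2,2)) is [[-8, -4, -5, 1], [-2, -10, 4, -8]].
There the 2×2 minor on rows j ∈ {1, 2}, columns (i,k) ∈ {(1,1), (1,2)} is det [[-8, -4], [-2, -10]] = 72 ≠ 0, so this unfolding has rank ≥ 2; CP rank is at least every unfolding rank, so rank(T) ≥ 2. (Unfolding ranks only ever bound the CP rank from below — rank(T) can be strictly larger than all of them — so the matching upper bound has to come from an explicit 2-term decomposition.)
Upper bound — finding two terms. Write S_k = T[:,:,k] for the frontal slices: S₁ = [[-8, -2], [-5, 4]], S₂ = [[-4, -10], [1, -8]].
If T = a₁ ⊗ b₁ ⊗ c₁ + a₂ ⊗ b₂ ⊗ c₂ then each S_k = c₁[k]·a₁b₁ᵀ + c₂[k]·a₂b₂ᵀ. S₁ and S₂ are linearly independent, so a₁b₁ᵀ and a₂b₂ᵀ must span the same plane of matrices: they are the rank-1 matrices of the form x·S₁ + y·S₂.
det(x·S₁ + y·S₂) is −42·x² + 42·y² = (-42)·(x − y)(x + y), vanishing at (x:y) = (1:1) and (1:-1).
M₁ = S₁ + S₂ = [[-12, -12], [-4, -4]] = (-4)·[3, 1][1, 1]ᵀ and M₂ = S₁ − S₂ = [[-4, 8], [-6, 12]] = (-2)·[2, 3][1, -2]ᵀ, so take a₁ = [3, 1], b₁ = [1, 1], a₂ = [2, 3], b₂ = [1, -2].
Each slice is an integer combination of E₁ = a₁b₁ᵀ and E₂ = a₂b₂ᵀ: S₁ = −2·E₁ − E₂, S₂ = −2·E₁ + E₂; reading off coefficients, c₁ = [-2, -2] and c₂ = [-1, 1].
Hence T = [3, 1] ⊗ [1, 1] ⊗ [-2, -2] + [2, 3] ⊗ [1, -2] ⊗ [-1, 1], so rank(T) ≤ 2.
These bounds meet, so rank(T) = 2.

rank(T) = 2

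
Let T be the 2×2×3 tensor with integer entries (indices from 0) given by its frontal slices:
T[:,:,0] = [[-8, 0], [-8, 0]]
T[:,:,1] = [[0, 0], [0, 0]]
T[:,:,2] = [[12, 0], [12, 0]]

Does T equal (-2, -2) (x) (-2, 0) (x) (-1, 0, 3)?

No

Reconstruct entry (0,0,0) from the claimed factors: Σₗ aₗ[0]bₗ[0]cₗ[0] = (-2)·(-2)·(-1) = -4, but T[0,0,0] = -8. The claim is false.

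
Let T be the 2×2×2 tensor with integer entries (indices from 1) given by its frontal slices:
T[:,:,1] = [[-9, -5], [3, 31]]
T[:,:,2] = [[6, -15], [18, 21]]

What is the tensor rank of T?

2

Lower bound: in the mode-1 unfolding of T (rows indexed by i, columns by (j,k)) the 2×2 minor on rows i ∈ {1, 2}, columns (j,k) ∈ {(1,1), (1,2)} is det [[-9, 6], [3, 18]] = -180 ≠ 0, so that unfolding has rank ≥ 2 and hence rank(T) ≥ 2 (CP rank is at least every unfolding rank, though it can be larger).
Upper bound: with S_k = T[:,:,k], the two rank-1 terms a₁b₁ᵀ, a₂b₂ᵀ are the rank-1 members of the pencil x·S₁ + y·S₂.
det(x·S₁ + y·S₂) is −264·x² + 132·xy + 396·y² = (-132)·(2·x − 3·y)(x + y), vanishing at (x:y) = (3:2) and (1:-1).
M₁ = 3·S₁ + 2·S₂ = [[-15, -45], [45, 135]] = (-15)·[1, -3][1, 3]ᵀ and M₂ = S₁ − S₂ = [[-15, 10], [-15, 10]] = (-5)·[1, 1][3, -2]ᵀ, so take a₁ = [1, -3], b₁ = [1, 3], a₂ = [1, 1], b₂ = [3, -2].
Each slice is an integer combination of E₁ = a₁b₁ᵀ and E₂ = a₂b₂ᵀ: S₁ = −3·E₁ − 2·E₂, S₂ = −3·E₁ + 3·E₂; reading off coefficients, c₁ = [-3, -3] and c₂ = [-2, 3].
Hence T = [1, -3] ⊗ [1, 3] ⊗ [-3, -3] + [1, 1] ⊗ [3, -2] ⊗ [-2, 3], so rank(T) ≤ 2.
These bounds meet, so rank(T) = 2.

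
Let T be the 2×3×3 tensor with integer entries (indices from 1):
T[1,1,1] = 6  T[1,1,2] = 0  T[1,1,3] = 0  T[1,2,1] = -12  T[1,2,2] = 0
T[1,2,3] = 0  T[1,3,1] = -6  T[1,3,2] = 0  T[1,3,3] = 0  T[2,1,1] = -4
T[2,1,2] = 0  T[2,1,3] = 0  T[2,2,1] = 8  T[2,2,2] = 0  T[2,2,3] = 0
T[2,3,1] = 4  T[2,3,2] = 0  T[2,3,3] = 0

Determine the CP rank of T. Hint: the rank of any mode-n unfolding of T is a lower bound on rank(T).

Lower bound: T ≠ 0 (e.g. T[1,1,1] = 6), so rank(T) ≥ 1.
Upper bound: if T = a ⊗ b ⊗ c then every fibre of T is a multiple of the corresponding factor, so read the factors off the fibres through the nonzero entry T[1,1,1] = 6.
The mode-1 fibre T[:,1,1] = [6, -4] gives a = [3, -2] (primitive direction); the mode-2 fibre T[1,:,1] = [6, -12, -6] gives b = [1, -2, -1]; then c[k] = T[1,1,k] / (a[1]·b[1]) = [6, 0, 0] / 3 = [2, 0, 0].
Expanding [3, -2] ⊗ [1, -2, -1] ⊗ [2, 0, 0] reproduces all 18 entries of T, so T = [3, -2] ⊗ [1, -2, -1] ⊗ [2, 0, 0] and rank(T) ≤ 1.
These bounds meet, so rank(T) = 1.

1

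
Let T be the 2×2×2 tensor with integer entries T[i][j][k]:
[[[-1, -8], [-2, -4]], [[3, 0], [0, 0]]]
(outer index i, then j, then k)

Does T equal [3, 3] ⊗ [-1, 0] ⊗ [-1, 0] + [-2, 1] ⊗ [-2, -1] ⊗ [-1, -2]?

No

Reconstruct entry (1,0,0) from the claimed factors: Σₗ aₗ[1]bₗ[0]cₗ[0] = (3)·(-1)·(-1) + (1)·(-2)·(-1) = 5, but T[1,0,0] = 3. The claim is false.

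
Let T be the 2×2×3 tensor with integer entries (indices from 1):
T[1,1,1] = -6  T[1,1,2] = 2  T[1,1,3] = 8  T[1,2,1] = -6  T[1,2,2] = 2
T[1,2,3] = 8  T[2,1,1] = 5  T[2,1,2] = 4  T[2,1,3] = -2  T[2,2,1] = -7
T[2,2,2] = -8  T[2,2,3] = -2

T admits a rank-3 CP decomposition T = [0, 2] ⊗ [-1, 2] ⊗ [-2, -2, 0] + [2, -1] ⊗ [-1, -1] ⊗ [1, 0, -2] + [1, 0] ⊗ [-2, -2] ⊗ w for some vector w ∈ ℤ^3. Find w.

Subtract the known terms from T to get the rank-1 residual R = [1, 0] ⊗ [-2, -2] ⊗ w, so R[i,j,k] = a[i]·b[j]·w[k]. Pick indices with nonzero a[1]·b[1] = (1)·(-2) = -2. Only the fibre through (1,1,·) is needed: R[1,1,:] = T[1,1,:] − Σₗ aₗ[1]bₗ[1]cₗ = [-6, 2, 8] − (0)·(-1)·[-2, -2, 0] − (2)·(-1)·[1, 0, -2] = [-4, 2, 4]. Then w[k] = R[1,1,k] / -2 for each k, giving w = [-4, 2, 4] / -2 = [2, -1, -2].

w = [2, -1, -2]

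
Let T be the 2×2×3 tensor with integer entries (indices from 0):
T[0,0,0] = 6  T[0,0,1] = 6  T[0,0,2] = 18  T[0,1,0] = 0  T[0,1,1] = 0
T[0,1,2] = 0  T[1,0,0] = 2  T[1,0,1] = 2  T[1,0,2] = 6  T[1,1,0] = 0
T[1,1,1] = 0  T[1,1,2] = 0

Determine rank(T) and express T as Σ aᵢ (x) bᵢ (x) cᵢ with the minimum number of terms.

rank(T) = 1

Lower bound: T ≠ 0 (e.g. T[0,0,0] = 6), so rank(T) ≥ 1.
Upper bound: if T = a (x) b (x) c then every fibre of T is a multiple of the corresponding factor, so read the factors off the fibres through the nonzero entry T[0,0,0] = 6.
The mode-1 fibre T[:,0,0] = [6, 2] gives a = [3, 1] (primitive direction); the mode-2 fibre T[0,:,0] = [6, 0] gives b = [1, 0]; then c[k] = T[0,0,k] / (a[0]·b[0]) = [6, 6, 18] / 3 = [2, 2, 6].
Expanding [3, 1] (x) [1, 0] (x) [2, 2, 6] reproduces all 12 entries of T, so T = [3, 1] (x) [1, 0] (x) [2, 2, 6] and rank(T) ≤ 1.
These bounds meet, so rank(T) = 1.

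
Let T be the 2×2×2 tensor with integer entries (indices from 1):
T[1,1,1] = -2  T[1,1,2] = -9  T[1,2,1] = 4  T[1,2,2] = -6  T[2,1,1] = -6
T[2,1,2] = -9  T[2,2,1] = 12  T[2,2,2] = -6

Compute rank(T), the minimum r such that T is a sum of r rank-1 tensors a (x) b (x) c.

Lower bound: the mode-2 unfolding of T (rows indexed by j, columns by (i,k) = (1,1), (1,2), (2,1), (2,2)) is [[-2, -9, -6, -9], [4, -6, 12, -6]].
There the 2×2 minor on rows j ∈ {1, 2}, columns (i,k) ∈ {(1,1), (1,2)} is det [[-2, -9], [4, -6]] = 48 ≠ 0, so this unfolding has rank ≥ 2; CP rank is at least every unfolding rank, so rank(T) ≥ 2. (This is only a lower bound: in general the CP rank may exceed every unfolding rank, so we still need to exhibit 2 rank-1 terms summing to T.)
Upper bound — finding two terms. Write S_k = T[:,:,k] for the frontal slices: S₁ = [[-2, 4], [-6, 12]], S₂ = [[-9, -6], [-9, -6]].
If T = a₁ (x) b₁ (x) c₁ + a₂ (x) b₂ (x) c₂ then each S_k = c₁[k]·a₁b₁ᵀ + c₂[k]·a₂b₂ᵀ. S₁ and S₂ are linearly independent, so a₁b₁ᵀ and a₂b₂ᵀ must span the same plane of matrices: they are the rank-1 matrices of the form x·S₁ + y·S₂.
det(x·S₁ + y·S₂) is −96·xy = (-96)·(y)(x), vanishing at (x:y) = (1:0) and (0:1).
M₁ = S₁ = [[-2, 4], [-6, 12]] = (-2)·[1, 3][1, -2]ᵀ and M₂ = S₂ = [[-9, -6], [-9, -6]] = (-3)·[1, 1][3, 2]ᵀ, so take a₁ = [1, 3], b₁ = [1, -2], a₂ = [1, 1], b₂ = [3, 2].
Each slice is an integer combination of E₁ = a₁b₁ᵀ and E₂ = a₂b₂ᵀ: S₁ = −2·E₁, S₂ = −3·E₂; reading off coefficients, c₁ = [-2, 0] and c₂ = [0, -3].
Hence T = [1, 3] (x) [1, -2] (x) [-2, 0] + [1, 1] (x) [3, 2] (x) [0, -3], so rank(T) ≤ 2.
These bounds meet, so rank(T) = 2.

2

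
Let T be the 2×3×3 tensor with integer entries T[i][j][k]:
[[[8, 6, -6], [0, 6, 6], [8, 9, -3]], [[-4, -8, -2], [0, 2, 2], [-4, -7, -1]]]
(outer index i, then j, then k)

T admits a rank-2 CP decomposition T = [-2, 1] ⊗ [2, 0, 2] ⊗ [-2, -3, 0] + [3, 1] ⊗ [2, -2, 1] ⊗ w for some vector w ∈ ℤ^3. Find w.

Subtract the known terms from T to get the rank-1 residual R = [3, 1] ⊗ [2, -2, 1] ⊗ w, so R[i,j,k] = a[i]·b[j]·w[k]. Pick indices with nonzero a[0]·b[0] = (3)·(2) = 6. Only the fibre through (0,0,·) is needed: R[0,0,:] = T[0,0,:] − Σₗ aₗ[0]bₗ[0]cₗ = [8, 6, -6] − (-2)·(2)·[-2, -3, 0] = [0, -6, -6]. Then w[k] = R[0,0,k] / 6 for each k, giving w = [0, -6, -6] / 6 = [0, -1, -1].

w = [0, -1, -1]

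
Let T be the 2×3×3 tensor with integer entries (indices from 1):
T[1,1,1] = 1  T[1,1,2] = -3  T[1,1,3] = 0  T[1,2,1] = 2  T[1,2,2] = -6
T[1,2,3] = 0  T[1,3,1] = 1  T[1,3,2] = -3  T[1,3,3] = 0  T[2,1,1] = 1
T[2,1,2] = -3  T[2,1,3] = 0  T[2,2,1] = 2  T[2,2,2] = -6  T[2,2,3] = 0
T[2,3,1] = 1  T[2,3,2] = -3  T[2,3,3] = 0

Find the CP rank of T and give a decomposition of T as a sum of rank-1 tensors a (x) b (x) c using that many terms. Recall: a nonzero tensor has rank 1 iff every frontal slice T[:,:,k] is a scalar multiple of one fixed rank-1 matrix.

rank(T) = 1

Lower bound: T ≠ 0 (e.g. T[1,1,1] = 1), so rank(T) ≥ 1.
Upper bound: if T = a (x) b (x) c then every fibre of T is a multiple of the corresponding factor, so read the factors off the fibres through the nonzero entry T[1,1,1] = 1.
The mode-1 fibre T[:,1,1] = [1, 1] gives a = [1, 1] (primitive direction); the mode-2 fibre T[1,:,1] = [1, 2, 1] gives b = [1, 2, 1]; then c[k] = T[1,1,k] / (a[1]·b[1]) = [1, -3, 0] / 1 = [1, -3, 0].
Expanding [1, 1] (x) [1, 2, 1] (x) [1, -3, 0] reproduces all 18 entries of T, so T = [1, 1] (x) [1, 2, 1] (x) [1, -3, 0] and rank(T) ≤ 1.
These bounds meet, so rank(T) = 1.
Check entry T[1,2,3] = 0: (1)·(2)·(0) = 0.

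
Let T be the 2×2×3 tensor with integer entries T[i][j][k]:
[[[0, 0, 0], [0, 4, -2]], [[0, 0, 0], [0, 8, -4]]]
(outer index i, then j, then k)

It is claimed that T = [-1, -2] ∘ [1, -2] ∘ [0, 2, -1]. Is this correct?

No

Reconstruct entry (0,0,1) from the claimed factors: Σₗ aₗ[0]bₗ[0]cₗ[1] = (-1)·(1)·(2) = -2, but T[0,0,1] = 0. The claim is false.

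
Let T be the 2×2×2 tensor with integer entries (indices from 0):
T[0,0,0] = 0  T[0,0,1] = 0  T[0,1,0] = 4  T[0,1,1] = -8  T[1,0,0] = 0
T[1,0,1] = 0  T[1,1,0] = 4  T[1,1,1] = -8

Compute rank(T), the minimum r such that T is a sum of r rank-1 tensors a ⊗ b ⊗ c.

Lower bound: T ≠ 0 (e.g. T[0,1,0] = 4), so rank(T) ≥ 1.
Upper bound: if T = a ⊗ b ⊗ c then every fibre of T is a multiple of the corresponding factor, so read the factors off the fibres through the nonzero entry T[0,1,0] = 4.
The mode-1 fibre T[:,1,0] = [4, 4] gives a = [1, 1] (primitive direction); the mode-2 fibre T[0,:,0] = [0, 4] gives b = [0, 1]; then c[k] = T[0,1,k] / (a[0]·b[1]) = [4, -8] / 1 = [4, -8].
Expanding [1, 1] ⊗ [0, 1] ⊗ [4, -8] reproduces all 8 entries of T, so T = [1, 1] ⊗ [0, 1] ⊗ [4, -8] and rank(T) ≤ 1.
These bounds meet, so rank(T) = 1.
Check entry T[1,0,0] = 0: (1)·(0)·(4) = 0.

1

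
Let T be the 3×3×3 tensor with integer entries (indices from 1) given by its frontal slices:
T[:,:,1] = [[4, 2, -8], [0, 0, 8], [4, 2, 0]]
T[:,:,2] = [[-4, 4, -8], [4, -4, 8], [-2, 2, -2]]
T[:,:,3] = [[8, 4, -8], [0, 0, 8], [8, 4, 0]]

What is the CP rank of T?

Lower bound: the mode-2 unfolding of T (rows indexed by j, columns by (i,k) = (1,1), (1,2), (1,3), (2,1), (2,2), (2,3), (3,1), (3,2), (3,3)) is [[4, -4, 8, 0, 4, 0, 4, -2, 8], [2, 4, 4, 0, -4, 0, 2, 2, 4], [-8, -8, -8, 8, 8, 8, 0, -2, 0]].
There the 3×3 minor on rows j ∈ {1, 2, 3}, columns (i,k) ∈ {(1,1), (1,2), (1,3)} is det [[4, -4, 8], [2, 4, 4], [-8, -8, -8]] = 192 ≠ 0, so this unfolding has rank ≥ 3; CP rank is at least every unfolding rank, so rank(T) ≥ 3. (This is only a lower bound: in general the CP rank may exceed every unfolding rank, so we still need to exhibit 3 rank-1 terms summing to T.)
Upper bound: T is a sum of 3 rank-1 terms, T = (1, -1, 0) ⊗ (0, 0, 1) ⊗ (-8, -4, -8) + (1, 0, 1) ⊗ (2, 1, 0) ⊗ (2, 0, 4) + (2, -2, 1) ⊗ (1, -1, 1) ⊗ (0, -2, 0) (one valid choice — decompositions are not unique — normalised so each a, b is primitive with positive first nonzero entry; check it by expanding all entries), so rank(T) ≤ 3.
These bounds meet, so rank(T) = 3.
Check entry T[3,1,3] = 8: (0)·(0)·(-8) + (1)·(2)·(4) + (1)·(1)·(0) = 8.

3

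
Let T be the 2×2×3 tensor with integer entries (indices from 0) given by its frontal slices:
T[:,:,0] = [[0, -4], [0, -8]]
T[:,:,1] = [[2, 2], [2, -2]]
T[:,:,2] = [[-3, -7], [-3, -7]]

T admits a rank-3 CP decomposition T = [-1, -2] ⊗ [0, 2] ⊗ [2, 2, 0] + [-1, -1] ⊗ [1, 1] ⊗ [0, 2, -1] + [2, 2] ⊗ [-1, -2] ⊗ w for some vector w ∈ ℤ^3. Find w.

w = [0, -2, 2]

Subtract the known terms from T to get the rank-1 residual R = [2, 2] ⊗ [-1, -2] ⊗ w, so R[i,j,k] = a[i]·b[j]·w[k]. Pick indices with nonzero a[0]·b[0] = (2)·(-1) = -2. Only the fibre through (0,0,·) is needed: R[0,0,:] = T[0,0,:] − Σₗ aₗ[0]bₗ[0]cₗ = [0, 2, -3] − (-1)·(0)·[2, 2, 0] − (-1)·(1)·[0, 2, -1] = [0, 4, -4]. Then w[k] = R[0,0,k] / -2 for each k, giving w = [0, 4, -4] / -2 = [0, -2, 2].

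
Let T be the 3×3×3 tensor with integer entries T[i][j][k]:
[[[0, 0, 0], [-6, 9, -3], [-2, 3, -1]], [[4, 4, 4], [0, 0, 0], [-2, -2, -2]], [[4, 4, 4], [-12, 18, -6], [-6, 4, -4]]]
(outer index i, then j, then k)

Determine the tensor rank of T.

2

Lower bound: the mode-2 unfolding of T (rows indexed by j, columns by (i,k) = (0,0), (0,1), (0,2), (1,0), (1,1), (1,2), (2,0), (2,1), (2,2)) is [[0, 0, 0, 4, 4, 4, 4, 4, 4], [-6, 9, -3, 0, 0, 0, -12, 18, -6], [-2, 3, -1, -2, -2, -2, -6, 4, -4]].
There the 2×2 minor on rows j ∈ {0, 1}, columns (i,k) ∈ {(0,0), (1,0)} is det [[0, 4], [-6, 0]] = 24 ≠ 0, so this unfolding has rank ≥ 2; CP rank is at least every unfolding rank, so rank(T) ≥ 2. (Unfolding ranks only ever bound the CP rank from below — rank(T) can be strictly larger than all of them — so the matching upper bound has to come from an explicit 2-term decomposition.)
Upper bound — finding two terms. Write S_k = T[:,:,k] for the frontal slices: S₀ = [[0, -6, -2], [4, 0, -2], [4, -12, -6]], S₁ = [[0, 9, 3], [4, 0, -2], [4, 18, 4]], S₂ = [[0, -3, -1], [4, 0, -2], [4, -6, -4]].
If T = a₁ ∘ b₁ ∘ c₁ + a₂ ∘ b₂ ∘ c₂ then each S_k = c₁[k]·a₁b₁ᵀ + c₂[k]·a₂b₂ᵀ. S₀ and S₁ are linearly independent, so a₁b₁ᵀ and a₂b₂ᵀ must span the same plane of matrices: they are the rank-1 matrices of the form x·S₀ + y·S₁.
The 2×2 minor of x·S₀ + y·S₁ on rows {0,1}, columns {0,1} is 24·x² − 12·xy − 36·y² = 12·(2·x − 3·y)(x + y), vanishing at (x:y) = (3:2) and (1:-1).
M₁ = 3·S₀ + 2·S₁ = [[0, 0, 0], [20, 0, -10], [20, 0, -10]] = 10·[0, 1, 1][2, 0, -1]ᵀ and M₂ = S₀ − S₁ = [[0, -15, -5], [0, 0, 0], [0, -30, -10]] = (-5)·[1, 0, 2][0, 3, 1]ᵀ, so take a₁ = [0, 1, 1], b₁ = [2, 0, -1], a₂ = [1, 0, 2], b₂ = [0, 3, 1].
Each slice is an integer combination of E₁ = a₁b₁ᵀ and E₂ = a₂b₂ᵀ: S₀ = 2·E₁ − 2·E₂, S₁ = 2·E₁ + 3·E₂, S₂ = 2·E₁ − E₂; reading off coefficients, c₁ = [2, 2, 2] and c₂ = [-2, 3, -1].
Hence T = [0, 1, 1] ∘ [2, 0, -1] ∘ [2, 2, 2] + [1, 0, 2] ∘ [0, 3, 1] ∘ [-2, 3, -1], so rank(T) ≤ 2.
These bounds meet, so rank(T) = 2.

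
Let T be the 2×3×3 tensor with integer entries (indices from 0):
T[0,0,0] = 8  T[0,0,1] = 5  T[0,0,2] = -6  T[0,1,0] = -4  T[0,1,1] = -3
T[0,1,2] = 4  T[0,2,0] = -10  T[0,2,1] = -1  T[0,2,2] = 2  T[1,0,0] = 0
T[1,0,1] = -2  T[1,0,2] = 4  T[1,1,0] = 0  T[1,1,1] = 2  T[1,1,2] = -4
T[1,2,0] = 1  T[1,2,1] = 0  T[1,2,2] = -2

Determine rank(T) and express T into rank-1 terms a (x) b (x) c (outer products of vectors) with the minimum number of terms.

rank(T) = 3

Lower bound: in the mode-3 unfolding of T (rows indexed by k, columns by (i,j)) the 3×3 minor on rows k ∈ {0, 1, 2}, columns (i,j) ∈ {(0,0), (0,1), (0,2)} is det [[8, -4, -10], [5, -3, -1], [-6, 4, 2]] = -20 ≠ 0, so that unfolding has rank ≥ 3 and hence rank(T) ≥ 3 (CP rank is at least every unfolding rank, though it can be larger).
Upper bound: T is a sum of 3 rank-1 terms, T = (1, -2) (x) (1, -1, -1) (x) (0, 1, -2) + (1, 0) (x) (2, -1, -2) (x) (4, 2, -2) + (2, -1) (x) (0, 0, 1) (x) (-1, 2, -2) (written with every a and b primitive with positive leading entry and the scale carried by c; CP decompositions are not unique, and this one is verified by expanding entrywise), so rank(T) ≤ 3.
These bounds meet, so rank(T) = 3.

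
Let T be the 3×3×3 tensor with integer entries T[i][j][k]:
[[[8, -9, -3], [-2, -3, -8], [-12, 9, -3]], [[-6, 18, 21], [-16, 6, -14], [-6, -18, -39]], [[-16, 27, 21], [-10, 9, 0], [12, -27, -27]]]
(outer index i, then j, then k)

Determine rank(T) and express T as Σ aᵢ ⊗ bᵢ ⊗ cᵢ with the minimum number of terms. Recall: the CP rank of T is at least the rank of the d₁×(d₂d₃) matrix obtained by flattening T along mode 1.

Lower bound: the mode-3 unfolding of T (rows indexed by k, columns by (i,j) = (0,0), (0,1), (0,2), (1,0), (1,1), (1,2), (2,0), (2,1), (2,2)) is [[8, -2, -12, -6, -16, -6, -16, -10, 12], [-9, -3, 9, 18, 6, -18, 27, 9, -27], [-3, -8, -3, 21, -14, -39, 21, 0, -27]].
There the 2×2 minor on rows k ∈ {0, 1}, columns (i,j) ∈ {(0,0), (0,1)} is det [[8, -2], [-9, -3]] = -42 ≠ 0, so this unfolding has rank ≥ 2; CP rank is at least every unfolding rank, so rank(T) ≥ 2. (Unfolding ranks only ever bound the CP rank from below — rank(T) can be strictly larger than all of them — so the matching upper bound has to come from an explicit 2-term decomposition.)
Upper bound — finding two terms. Write S_k = T[:,:,k] for the frontal slices: S₀ = [[8, -2, -12], [-6, -16, -6], [-16, -10, 12]], S₁ = [[-9, -3, 9], [18, 6, -18], [27, 9, -27]], S₂ = [[-3, -8, -3], [21, -14, -39], [21, 0, -27]].
If T = a₁ ⊗ b₁ ⊗ c₁ + a₂ ⊗ b₂ ⊗ c₂ then each S_k = c₁[k]·a₁b₁ᵀ + c₂[k]·a₂b₂ᵀ. S₀ and S₁ are linearly independent, so a₁b₁ᵀ and a₂b₂ᵀ must span the same plane of matrices: they are the rank-1 matrices of the form x·S₀ + y·S₁.
The 2×2 minor of x·S₀ + y·S₁ on rows {0,1}, columns {0,1} is −140·x² + 210·xy = (-70)·(2·x − 3·y)(x), vanishing at (x:y) = (3:2) and (0:1).
M₁ = 3·S₀ + 2·S₁ = [[6, -12, -18], [18, -36, -54], [6, -12, -18]] = 6·[1, 3, 1][1, -2, -3]ᵀ and M₂ = S₁ = [[-9, -3, 9], [18, 6, -18], [27, 9, -27]] = (-3)·[1, -2, -3][3, 1, -3]ᵀ, so take a₁ = [1, 3, 1], b₁ = [1, -2, -3], a₂ = [1, -2, -3], b₂ = [3, 1, -3].
Each slice is an integer combination of E₁ = a₁b₁ᵀ and E₂ = a₂b₂ᵀ: S₀ = 2·E₁ + 2·E₂, S₁ = −3·E₂, S₂ = 3·E₁ − 2·E₂; reading off coefficients, c₁ = [2, 0, 3] and c₂ = [2, -3, -2].
Hence T = [1, 3, 1] ⊗ [1, -2, -3] ⊗ [2, 0, 3] + [1, -2, -3] ⊗ [3, 1, -3] ⊗ [2, -3, -2], so rank(T) ≤ 2.
These bounds meet, so rank(T) = 2.

rank(T) = 2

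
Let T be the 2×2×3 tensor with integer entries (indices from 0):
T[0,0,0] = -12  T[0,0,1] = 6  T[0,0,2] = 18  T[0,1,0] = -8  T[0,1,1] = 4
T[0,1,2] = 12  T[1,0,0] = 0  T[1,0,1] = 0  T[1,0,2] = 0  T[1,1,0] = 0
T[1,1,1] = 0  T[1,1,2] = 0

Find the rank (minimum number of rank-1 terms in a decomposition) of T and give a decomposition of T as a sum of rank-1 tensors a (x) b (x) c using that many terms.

rank(T) = 1

Lower bound: T ≠ 0 (e.g. T[0,0,0] = -12), so rank(T) ≥ 1.
Upper bound: if T = a (x) b (x) c then every fibre of T is a multiple of the corresponding factor, so read the factors off the fibres through the nonzero entry T[0,0,0] = -12.
The mode-1 fibre T[:,0,0] = [-12, 0] gives a = [1, 0] (primitive direction); the mode-2 fibre T[0,:,0] = [-12, -8] gives b = [3, 2]; then c[k] = T[0,0,k] / (a[0]·b[0]) = [-12, 6, 18] / 3 = [-4, 2, 6].
Expanding [1, 0] (x) [3, 2] (x) [-4, 2, 6] reproduces all 12 entries of T, so T = [1, 0] (x) [3, 2] (x) [-4, 2, 6] and rank(T) ≤ 1.
These bounds meet, so rank(T) = 1.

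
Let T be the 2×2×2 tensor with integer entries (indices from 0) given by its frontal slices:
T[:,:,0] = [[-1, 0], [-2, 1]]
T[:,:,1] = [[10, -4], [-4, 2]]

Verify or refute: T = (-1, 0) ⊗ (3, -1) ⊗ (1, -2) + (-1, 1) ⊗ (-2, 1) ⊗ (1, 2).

Yes

Reconstruct entrywise from the claimed factors. For example, T[1,1,1] = 2 and Σₗ aₗ[1]bₗ[1]cₗ[1] = (0)·(-1)·(-2) + (1)·(1)·(2) = 2; checking all 8 entries, every one matches. The claim holds.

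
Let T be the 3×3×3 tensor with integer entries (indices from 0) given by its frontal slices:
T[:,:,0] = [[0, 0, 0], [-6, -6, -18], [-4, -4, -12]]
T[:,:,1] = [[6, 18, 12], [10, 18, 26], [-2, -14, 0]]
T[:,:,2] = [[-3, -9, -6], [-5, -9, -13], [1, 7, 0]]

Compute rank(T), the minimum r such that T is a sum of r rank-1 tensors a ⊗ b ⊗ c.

Lower bound: in the mode-2 unfolding of T (rows indexed by j, columns by (i,k)) the 2×2 minor on rows j ∈ {0, 1}, columns (i,k) ∈ {(0,1), (1,0)} is det [[6, -6], [18, -6]] = 72 ≠ 0, so that unfolding has rank ≥ 2 and hence rank(T) ≥ 2 (CP rank is at least every unfolding rank, though it can be larger).
Upper bound: with S_k = T[:,:,k], the two rank-1 terms a₁b₁ᵀ, a₂b₂ᵀ are the rank-1 members of the pencil x·S₀ + y·S₁.
The 2×2 minor of x·S₀ + y·S₁ on rows {0,1}, columns {0,1} is 72·xy − 72·y² = 72·(x − y)(y), vanishing at (x:y) = (1:1) and (1:0).
M₁ = S₀ + S₁ = [[6, 18, 12], [4, 12, 8], [-6, -18, -12]] = 2·[3, 2, -3][1, 3, 2]ᵀ and M₂ = S₀ = [[0, 0, 0], [-6, -6, -18], [-4, -4, -12]] = (-2)·[0, 3, 2][1, 1, 3]ᵀ, so take a₁ = [3, 2, -3], b₁ = [1, 3, 2], a₂ = [0, 3, 2], b₂ = [1, 1, 3].
Each slice is an integer combination of E₁ = a₁b₁ᵀ and E₂ = a₂b₂ᵀ: S₀ = −2·E₂, S₁ = 2·E₁ + 2·E₂, S₂ = −E₁ − E₂; reading off coefficients, c₁ = [0, 2, -1] and c₂ = [-2, 2, -1].
Hence T = [3, 2, -3] ⊗ [1, 3, 2] ⊗ [0, 2, -1] + [0, 3, 2] ⊗ [1, 1, 3] ⊗ [-2, 2, -1], so rank(T) ≤ 2.
These bounds meet, so rank(T) = 2.

2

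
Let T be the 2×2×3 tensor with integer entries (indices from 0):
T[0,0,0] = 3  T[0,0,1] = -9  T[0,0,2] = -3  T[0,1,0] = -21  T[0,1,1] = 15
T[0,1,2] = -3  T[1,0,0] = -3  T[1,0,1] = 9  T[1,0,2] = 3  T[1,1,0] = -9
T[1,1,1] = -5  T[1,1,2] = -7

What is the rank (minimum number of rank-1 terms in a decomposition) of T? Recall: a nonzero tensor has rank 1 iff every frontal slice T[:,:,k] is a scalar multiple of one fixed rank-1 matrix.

Lower bound: the mode-2 unfolding of T (rows indexed by j, columns by (i,k) = (0,0), (0,1), (0,2), (1,0), (1,1), (1,2)) is [[3, -9, -3, -3, 9, 3], [-21, 15, -3, -9, -5, -7]].
There the 2×2 minor on rows j ∈ {0, 1}, columns (i,k) ∈ {(0,0), (0,1)} is det [[3, -9], [-21, 15]] = -144 ≠ 0, so this unfolding has rank ≥ 2; CP rank is at least every unfolding rank, so rank(T) ≥ 2. (This is only a lower bound: in general the CP rank may exceed every unfolding rank, so we still need to exhibit 2 rank-1 terms summing to T.)
Upper bound — finding two terms. Write S_k = T[:,:,k] for the frontal slices: S₀ = [[3, -21], [-3, -9]], S₁ = [[-9, 15], [9, -5]], S₂ = [[-3, -3], [3, -7]].
If T = a₁ (x) b₁ (x) c₁ + a₂ (x) b₂ (x) c₂ then each S_k = c₁[k]·a₁b₁ᵀ + c₂[k]·a₂b₂ᵀ. S₀ and S₁ are linearly independent, so a₁b₁ᵀ and a₂b₂ᵀ must span the same plane of matrices: they are the rank-1 matrices of the form x·S₀ + y·S₁.
det(x·S₀ + y·S₁) is −90·x² + 300·xy − 90·y² = (-30)·(x − 3·y)(3·x − y), vanishing at (x:y) = (3:1) and (1:3).
M₁ = 3·S₀ + S₁ = [[0, -48], [0, -32]] = (-16)·[3, 2][0, 1]ᵀ and M₂ = S₀ + 3·S₁ = [[-24, 24], [24, -24]] = (-24)·[1, -1][1, -1]ᵀ, so take a₁ = [3, 2], b₁ = [0, 1], a₂ = [1, -1], b₂ = [1, -1].
Each slice is an integer combination of E₁ = a₁b₁ᵀ and E₂ = a₂b₂ᵀ: S₀ = −6·E₁ + 3·E₂, S₁ = 2·E₁ − 9·E₂, S₂ = −2·E₁ − 3·E₂; reading off coefficients, c₁ = [-6, 2, -2] and c₂ = [3, -9, -3].
Hence T = [3, 2] (x) [0, 1] (x) [-6, 2, -2] + [1, -1] (x) [1, -1] (x) [3, -9, -3], so rank(T) ≤ 2.
These bounds meet, so rank(T) = 2.

2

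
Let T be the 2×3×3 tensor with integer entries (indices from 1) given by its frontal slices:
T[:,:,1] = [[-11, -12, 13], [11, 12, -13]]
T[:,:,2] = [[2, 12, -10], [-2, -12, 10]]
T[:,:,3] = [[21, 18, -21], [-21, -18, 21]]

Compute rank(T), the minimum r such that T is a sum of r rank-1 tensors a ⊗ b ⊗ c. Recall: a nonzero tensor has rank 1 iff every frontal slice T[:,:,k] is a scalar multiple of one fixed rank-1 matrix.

Lower bound: the mode-3 unfolding of T (rows indexed by k, columns by (i,j) = (1,1), (1,2), (1,3), (2,1), (2,2), (2,3)) is [[-11, -12, 13, 11, 12, -13], [2, 12, -10, -2, -12, 10], [21, 18, -21, -21, -18, 21]].
There the 2×2 minor on rows k ∈ {1, 2}, columns (i,j) ∈ {(1,1), (1,2)} is det [[-11, -12], [2, 12]] = -108 ≠ 0, so this unfolding has rank ≥ 2; CP rank is at least every unfolding rank, so rank(T) ≥ 2. (This is only a lower bound: in general the CP rank may exceed every unfolding rank, so we still need to exhibit 2 rank-1 terms summing to T.)
Upper bound — finding two terms. Every mode-1 slice of T is a multiple of one matrix: T[i,:,:] = a[i]·M with a = [1, -1] and M = [[-11, 2, 21], [-12, 12, 18], [13, -10, -21]] (rows indexed by j, columns by k). So it suffices to write M as a sum of two rank-1 matrices.
The columns of M satisfy (column 2) = −4·(column 1) − 2·(column 3), so splitting by columns, M = [-11, -12, 13][1, -4, 0]ᵀ + [21, 18, -21][0, -2, 1]ᵀ.
Hence T = [1, -1] ⊗ [-11, -12, 13] ⊗ [1, -4, 0] + [1, -1] ⊗ [21, 18, -21] ⊗ [0, -2, 1], so rank(T) ≤ 2.
These bounds meet, so rank(T) = 2.

2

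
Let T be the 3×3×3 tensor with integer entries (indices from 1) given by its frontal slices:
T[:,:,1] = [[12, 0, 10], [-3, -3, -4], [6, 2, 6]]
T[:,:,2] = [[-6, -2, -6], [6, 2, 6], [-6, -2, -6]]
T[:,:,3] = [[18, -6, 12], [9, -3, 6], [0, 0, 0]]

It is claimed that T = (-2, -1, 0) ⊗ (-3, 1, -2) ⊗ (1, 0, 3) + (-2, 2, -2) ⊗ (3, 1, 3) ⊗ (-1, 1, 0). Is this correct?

Reconstruct entrywise from the claimed factors. For example, T[3,3,3] = 0 and Σₗ aₗ[3]bₗ[3]cₗ[3] = (0)·(-2)·(3) + (-2)·(3)·(0) = 0; checking all 27 entries, every one matches. The claim holds.

Yes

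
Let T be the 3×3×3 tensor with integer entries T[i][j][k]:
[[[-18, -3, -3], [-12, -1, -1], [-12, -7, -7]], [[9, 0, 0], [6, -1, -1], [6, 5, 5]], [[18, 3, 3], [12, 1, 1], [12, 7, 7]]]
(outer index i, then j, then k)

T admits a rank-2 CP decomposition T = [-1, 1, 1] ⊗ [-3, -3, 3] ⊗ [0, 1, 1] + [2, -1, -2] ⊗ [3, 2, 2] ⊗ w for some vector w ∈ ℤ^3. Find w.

Subtract the known terms from T to get the rank-1 residual R = [2, -1, -2] ⊗ [3, 2, 2] ⊗ w, so R[i,j,k] = a[i]·b[j]·w[k]. Pick indices with nonzero a[0]·b[0] = (2)·(3) = 6. Only the fibre through (0,0,·) is needed: R[0,0,:] = T[0,0,:] − Σₗ aₗ[0]bₗ[0]cₗ = [-18, -3, -3] − (-1)·(-3)·[0, 1, 1] = [-18, -6, -6]. Then w[k] = R[0,0,k] / 6 for each k, giving w = [-18, -6, -6] / 6 = [-3, -1, -1].

w = [-3, -1, -1]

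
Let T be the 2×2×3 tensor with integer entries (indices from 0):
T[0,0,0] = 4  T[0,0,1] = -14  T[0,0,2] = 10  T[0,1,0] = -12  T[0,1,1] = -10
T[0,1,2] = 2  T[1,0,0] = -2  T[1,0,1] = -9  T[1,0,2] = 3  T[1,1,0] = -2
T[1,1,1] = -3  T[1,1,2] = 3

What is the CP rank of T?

3

Lower bound: the mode-3 unfolding of T (rows indexed by k, columns by (i,j) = (0,0), (0,1), (1,0), (1,1)) is [[4, -12, -2, -2], [-14, -10, -9, -3], [10, 2, 3, 3]].
There the 3×3 minor on rows k ∈ {0, 1, 2}, columns (i,j) ∈ {(0,0), (0,1), (1,0)} is det [[4, -12, -2], [-14, -10, -9], [10, 2, 3]] = 384 ≠ 0, so this unfolding has rank ≥ 3; CP rank is at least every unfolding rank, so rank(T) ≥ 3. (Flattening ranks never certify an upper bound on CP rank; for that we must actually write T with 3 rank-1 terms.)
Upper bound: T is a sum of 3 rank-1 terms, T = [2, -1] ∘ [1, -1] ∘ [2, 1, 1] + [2, 1] ∘ [1, 0] ∘ [4, -4, 2] + [2, 1] ∘ [1, 1] ∘ [-4, -4, 2] (written with every a and b primitive with positive leading entry and the scale carried by c; CP decompositions are not unique, and this one is verified by expanding entrywise), so rank(T) ≤ 3.
These bounds meet, so rank(T) = 3.
Check entry T[1,1,1] = -3: (-1)·(-1)·(1) + (1)·(0)·(-4) + (1)·(1)·(-4) = -3.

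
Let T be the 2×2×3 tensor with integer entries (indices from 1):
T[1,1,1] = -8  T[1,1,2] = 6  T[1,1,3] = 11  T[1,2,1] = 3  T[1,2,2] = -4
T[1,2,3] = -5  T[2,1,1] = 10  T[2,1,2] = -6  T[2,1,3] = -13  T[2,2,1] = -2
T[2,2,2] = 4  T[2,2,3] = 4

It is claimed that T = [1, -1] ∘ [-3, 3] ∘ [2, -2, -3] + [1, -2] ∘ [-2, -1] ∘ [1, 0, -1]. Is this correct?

Reconstruct entry (1,2,1) from the claimed factors: Σₗ aₗ[1]bₗ[2]cₗ[1] = (1)·(3)·(2) + (1)·(-1)·(1) = 5, but T[1,2,1] = 3. The claim is false.

No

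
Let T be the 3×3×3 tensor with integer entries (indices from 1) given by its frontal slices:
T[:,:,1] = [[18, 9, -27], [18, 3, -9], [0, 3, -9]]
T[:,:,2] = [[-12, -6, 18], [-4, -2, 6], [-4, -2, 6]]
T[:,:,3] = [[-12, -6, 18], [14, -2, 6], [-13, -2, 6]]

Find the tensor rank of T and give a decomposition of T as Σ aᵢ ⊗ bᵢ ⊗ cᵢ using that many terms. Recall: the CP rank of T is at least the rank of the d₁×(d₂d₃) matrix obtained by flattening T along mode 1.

Lower bound: in the mode-1 unfolding of T (rows indexed by i, columns by (j,k)) the 2×2 minor on rows i ∈ {1, 2}, columns (j,k) ∈ {(1,1), (1,2)} is det [[18, -12], [18, -4]] = 144 ≠ 0, so that unfolding has rank ≥ 2 and hence rank(T) ≥ 2 (CP rank is at least every unfolding rank, though it can be larger).
Upper bound: with S_k = T[:,:,k], the two rank-1 terms a₁b₁ᵀ, a₂b₂ᵀ are the rank-1 members of the pencil x·S₁ + y·S₂.
The 2×2 minor of x·S₁ + y·S₂ on rows {1,2}, columns {1,2} is −108·x² + 72·xy = (-36)·(3·x − 2·y)(x), vanishing at (x:y) = (2:3) and (0:1).
M₁ = 2·S₁ + 3·S₂ = [[0, 0, 0], [24, 0, 0], [-12, 0, 0]] = 12·[0, 2, -1][1, 0, 0]ᵀ and M₂ = S₂ = [[-12, -6, 18], [-4, -2, 6], [-4, -2, 6]] = (-2)·[3, 1, 1][2, 1, -3]ᵀ, so take a₁ = [0, 2, -1], b₁ = [1, 0, 0], a₂ = [3, 1, 1], b₂ = [2, 1, -3].
Each slice is an integer combination of E₁ = a₁b₁ᵀ and E₂ = a₂b₂ᵀ: S₁ = 6·E₁ + 3·E₂, S₂ = −2·E₂, S₃ = 9·E₁ − 2·E₂; reading off coefficients, c₁ = [6, 0, 9] and c₂ = [3, -2, -2].
Hence T = [0, 2, -1] ⊗ [1, 0, 0] ⊗ [6, 0, 9] + [3, 1, 1] ⊗ [2, 1, -3] ⊗ [3, -2, -2], so rank(T) ≤ 2.
These bounds meet, so rank(T) = 2.

rank(T) = 2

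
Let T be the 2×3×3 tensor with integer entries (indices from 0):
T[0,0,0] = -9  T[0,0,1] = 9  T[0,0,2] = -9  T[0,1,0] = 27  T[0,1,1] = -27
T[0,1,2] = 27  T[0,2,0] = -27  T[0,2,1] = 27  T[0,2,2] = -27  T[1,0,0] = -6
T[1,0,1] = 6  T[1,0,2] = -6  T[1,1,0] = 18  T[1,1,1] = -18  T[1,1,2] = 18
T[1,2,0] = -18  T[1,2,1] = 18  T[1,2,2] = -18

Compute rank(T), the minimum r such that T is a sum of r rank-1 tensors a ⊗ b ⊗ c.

1

Lower bound: T ≠ 0 (e.g. T[0,0,0] = -9), so rank(T) ≥ 1.
Upper bound: if T = a ⊗ b ⊗ c then every fibre of T is a multiple of the corresponding factor, so read the factors off the fibres through the nonzero entry T[0,0,0] = -9.
The mode-1 fibre T[:,0,0] = [-9, -6] gives a = [3, 2] (primitive direction); the mode-2 fibre T[0,:,0] = [-9, 27, -27] gives b = [1, -3, 3]; then c[k] = T[0,0,k] / (a[0]·b[0]) = [-9, 9, -9] / 3 = [-3, 3, -3].
Expanding [3, 2] ⊗ [1, -3, 3] ⊗ [-3, 3, -3] reproduces all 18 entries of T, so T = [3, 2] ⊗ [1, -3, 3] ⊗ [-3, 3, -3] and rank(T) ≤ 1.
These bounds meet, so rank(T) = 1.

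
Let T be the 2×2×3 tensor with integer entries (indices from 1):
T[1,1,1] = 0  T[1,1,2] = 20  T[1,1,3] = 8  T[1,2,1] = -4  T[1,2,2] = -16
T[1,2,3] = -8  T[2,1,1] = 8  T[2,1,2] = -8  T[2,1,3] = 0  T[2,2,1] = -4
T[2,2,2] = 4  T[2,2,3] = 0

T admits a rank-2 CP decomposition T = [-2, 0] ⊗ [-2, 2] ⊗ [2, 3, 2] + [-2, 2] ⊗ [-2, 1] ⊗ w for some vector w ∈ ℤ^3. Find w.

w = [-2, 2, 0]

Subtract the known terms from T to get the rank-1 residual R = [-2, 2] ⊗ [-2, 1] ⊗ w, so R[i,j,k] = a[i]·b[j]·w[k]. Pick indices with nonzero a[1]·b[1] = (-2)·(-2) = 4. Only the fibre through (1,1,·) is needed: R[1,1,:] = T[1,1,:] − Σₗ aₗ[1]bₗ[1]cₗ = [0, 20, 8] − (-2)·(-2)·[2, 3, 2] = [-8, 8, 0]. Then w[k] = R[1,1,k] / 4 for each k, giving w = [-8, 8, 0] / 4 = [-2, 2, 0].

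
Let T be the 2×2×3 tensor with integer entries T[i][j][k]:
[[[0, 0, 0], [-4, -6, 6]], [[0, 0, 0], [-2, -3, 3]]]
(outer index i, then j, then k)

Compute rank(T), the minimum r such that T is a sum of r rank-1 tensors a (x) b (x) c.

Lower bound: T ≠ 0 (e.g. T[0,1,0] = -4), so rank(T) ≥ 1.
Upper bound: if T = a (x) b (x) c then every fibre of T is a multiple of the corresponding factor, so read the factors off the fibres through the nonzero entry T[0,1,0] = -4.
The mode-1 fibre T[:,1,0] = [-4, -2] gives a = [2, 1] (primitive direction); the mode-2 fibre T[0,:,0] = [0, -4] gives b = [0, 1]; then c[k] = T[0,1,k] / (a[0]·b[1]) = [-4, -6, 6] / 2 = [-2, -3, 3].
Expanding [2, 1] (x) [0, 1] (x) [-2, -3, 3] reproduces all 12 entries of T, so T = [2, 1] (x) [0, 1] (x) [-2, -3, 3] and rank(T) ≤ 1.
These bounds meet, so rank(T) = 1.

1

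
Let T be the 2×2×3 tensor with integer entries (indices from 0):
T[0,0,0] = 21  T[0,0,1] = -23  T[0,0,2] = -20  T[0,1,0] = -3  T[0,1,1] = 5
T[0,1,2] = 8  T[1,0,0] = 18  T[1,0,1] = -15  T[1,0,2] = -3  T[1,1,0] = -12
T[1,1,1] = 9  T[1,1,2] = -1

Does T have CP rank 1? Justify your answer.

No

The mode-2 unfolding of T (rows indexed by j, columns by (i,k) = (0,0), (0,1), (0,2), (1,0), (1,1), (1,2)) is [[21, -23, -20, 18, -15, -3], [-3, 5, 8, -12, 9, -1]].
There the 2×2 minor on rows j ∈ {0, 1}, columns (i,k) ∈ {(0,0), (0,1)} is det [[21, -23], [-3, 5]] = 36 ≠ 0, so this unfolding has rank ≥ 2; CP rank is at least every unfolding rank, so rank(T) ≥ 2.
In particular rank(T) ≥ 2 > 1, so T is not rank-1.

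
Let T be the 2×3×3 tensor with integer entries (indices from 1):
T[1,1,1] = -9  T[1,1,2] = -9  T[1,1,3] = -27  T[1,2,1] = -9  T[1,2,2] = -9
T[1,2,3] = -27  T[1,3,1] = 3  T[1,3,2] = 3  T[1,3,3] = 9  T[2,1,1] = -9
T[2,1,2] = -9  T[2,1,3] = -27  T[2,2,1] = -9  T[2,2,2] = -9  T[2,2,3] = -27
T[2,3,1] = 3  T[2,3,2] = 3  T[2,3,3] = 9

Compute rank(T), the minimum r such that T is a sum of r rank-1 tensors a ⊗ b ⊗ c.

1

Lower bound: T ≠ 0 (e.g. T[1,1,1] = -9), so rank(T) ≥ 1.
Upper bound: if T = a ⊗ b ⊗ c then every fibre of T is a multiple of the corresponding factor, so read the factors off the fibres through the nonzero entry T[1,1,1] = -9.
The mode-1 fibre T[:,1,1] = [-9, -9] gives a = (1, 1) (primitive direction); the mode-2 fibre T[1,:,1] = [-9, -9, 3] gives b = (3, 3, -1); then c[k] = T[1,1,k] / (a[1]·b[1]) = [-9, -9, -27] / 3 = (-3, -3, -9).
Expanding (1, 1) ⊗ (3, 3, -1) ⊗ (-3, -3, -9) reproduces all 18 entries of T, so T = (1, 1) ⊗ (3, 3, -1) ⊗ (-3, -3, -9) and rank(T) ≤ 1.
These bounds meet, so rank(T) = 1.
Check entry T[2,3,3] = 9: (1)·(-1)·(-9) = 9.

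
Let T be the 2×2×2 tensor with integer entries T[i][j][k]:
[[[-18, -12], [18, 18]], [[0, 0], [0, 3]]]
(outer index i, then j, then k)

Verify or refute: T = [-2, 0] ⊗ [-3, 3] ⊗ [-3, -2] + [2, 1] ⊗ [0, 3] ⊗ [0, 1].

Reconstruct entrywise from the claimed factors. For example, T[0,0,1] = -12 and Σₗ aₗ[0]bₗ[0]cₗ[1] = (-2)·(-3)·(-2) + (2)·(0)·(1) = -12; checking all 8 entries, every one matches. The claim holds.

Yes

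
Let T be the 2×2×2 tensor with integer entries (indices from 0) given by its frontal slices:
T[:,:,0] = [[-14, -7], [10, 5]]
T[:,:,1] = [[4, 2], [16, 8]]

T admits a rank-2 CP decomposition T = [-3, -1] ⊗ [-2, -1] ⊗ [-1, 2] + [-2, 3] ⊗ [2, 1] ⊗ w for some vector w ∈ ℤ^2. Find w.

Subtract the known terms from T to get the rank-1 residual R = [-2, 3] ⊗ [2, 1] ⊗ w, so R[i,j,k] = a[i]·b[j]·w[k]. Pick indices with nonzero a[0]·b[0] = (-2)·(2) = -4. Only the fibre through (0,0,·) is needed: R[0,0,:] = T[0,0,:] − Σₗ aₗ[0]bₗ[0]cₗ = [-14, 4] − (-3)·(-2)·[-1, 2] = [-8, -8]. Then w[k] = R[0,0,k] / -4 for each k, giving w = [-8, -8] / -4 = [2, 2].

w = [2, 2]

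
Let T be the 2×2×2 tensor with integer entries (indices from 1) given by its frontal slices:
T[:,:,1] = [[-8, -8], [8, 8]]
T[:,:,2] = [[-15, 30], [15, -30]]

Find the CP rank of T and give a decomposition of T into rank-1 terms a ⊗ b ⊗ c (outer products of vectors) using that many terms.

rank(T) = 2

Lower bound: in the mode-3 unfolding of T (rows indexed by k, columns by (i,j)) the 2×2 minor on rows k ∈ {1, 2}, columns (i,j) ∈ {(1,1), (1,2)} is det [[-8, -8], [-15, 30]] = -360 ≠ 0, so that unfolding has rank ≥ 2 and hence rank(T) ≥ 2 (CP rank is at least every unfolding rank, though it can be larger).
Upper bound: T[i,:,:] = a[i]·M for every slice, with a = [1, -1] and M = [[-8, -15], [-8, 30]] (rows j, columns k).
Splitting M by its rows (j = 1, 2), M = [1, 0][-8, -15]ᵀ + [0, 1][-8, 30]ᵀ.
Hence T = [1, -1] ⊗ [1, 0] ⊗ [-8, -15] + [1, -1] ⊗ [0, 1] ⊗ [-8, 30], so rank(T) ≤ 2.
These bounds meet, so rank(T) = 2.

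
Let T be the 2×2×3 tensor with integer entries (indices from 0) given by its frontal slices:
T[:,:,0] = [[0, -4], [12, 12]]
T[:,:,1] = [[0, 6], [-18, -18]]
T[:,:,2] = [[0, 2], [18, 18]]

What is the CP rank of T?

Lower bound: the mode-2 unfolding of T (rows indexed by j, columns by (i,k) = (0,0), (0,1), (0,2), (1,0), (1,1), (1,2)) is [[0, 0, 0, 12, -18, 18], [-4, 6, 2, 12, -18, 18]].
There the 2×2 minor on rows j ∈ {0, 1}, columns (i,k) ∈ {(0,0), (1,0)} is det [[0, 12], [-4, 12]] = 48 ≠ 0, so this unfolding has rank ≥ 2; CP rank is at least every unfolding rank, so rank(T) ≥ 2. (Unfolding ranks only ever bound the CP rank from below — rank(T) can be strictly larger than all of them — so the matching upper bound has to come from an explicit 2-term decomposition.)
Upper bound — finding two terms. Write S_k = T[:,:,k] for the frontal slices: S₀ = [[0, -4], [12, 12]], S₁ = [[0, 6], [-18, -18]], S₂ = [[0, 2], [18, 18]].
If T = a₁ ⊗ b₁ ⊗ c₁ + a₂ ⊗ b₂ ⊗ c₂ then each S_k = c₁[k]·a₁b₁ᵀ + c₂[k]·a₂b₂ᵀ. S₀ and S₂ are linearly independent, so a₁b₁ᵀ and a₂b₂ᵀ must span the same plane of matrices: they are the rank-1 matrices of the form x·S₀ + y·S₂.
det(x·S₀ + y·S₂) is 48·x² + 48·xy − 36·y² = 12·(2·x + 3·y)(2·x − y), vanishing at (x:y) = (3:-2) and (1:2).
M₁ = 3·S₀ − 2·S₂ = [[0, -16], [0, 0]] = (-16)·[1, 0][0, 1]ᵀ and M₂ = S₀ + 2·S₂ = [[0, 0], [48, 48]] = 48·[0, 1][1, 1]ᵀ, so take a₁ = [1, 0], b₁ = [0, 1], a₂ = [0, 1], b₂ = [1, 1].
Each slice is an integer combination of E₁ = a₁b₁ᵀ and E₂ = a₂b₂ᵀ: S₀ = −4·E₁ + 12·E₂, S₁ = 6·E₁ − 18·E₂, S₂ = 2·E₁ + 18·E₂; reading off coefficients, c₁ = [-4, 6, 2] and c₂ = [12, -18, 18].
Hence T = [1, 0] ⊗ [0, 1] ⊗ [-4, 6, 2] + [0, 1] ⊗ [1, 1] ⊗ [12, -18, 18], so rank(T) ≤ 2.
These bounds meet, so rank(T) = 2.
Check entry T[0,0,1] = 0: (1)·(0)·(6) + (0)·(1)·(-18) = 0.

2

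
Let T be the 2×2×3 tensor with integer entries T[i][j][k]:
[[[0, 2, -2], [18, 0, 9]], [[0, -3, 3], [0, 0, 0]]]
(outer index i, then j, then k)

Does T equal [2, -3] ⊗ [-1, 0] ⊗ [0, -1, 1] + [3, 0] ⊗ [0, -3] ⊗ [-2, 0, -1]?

Yes

Reconstruct entrywise from the claimed factors. For example, T[1,0,1] = -3 and Σₗ aₗ[1]bₗ[0]cₗ[1] = (-3)·(-1)·(-1) + (0)·(0)·(0) = -3; checking all 12 entries, every one matches. The claim holds.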